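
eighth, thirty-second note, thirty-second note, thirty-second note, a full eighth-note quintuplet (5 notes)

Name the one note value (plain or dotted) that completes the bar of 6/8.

thirty-second note

The bar of 6/8 = 24 thirty-second notes.
Express everything in thirty-second notes: eighth = 4; thirty-second note = 1; thirty-second note = 1; thirty-second note = 1; a full eighth-note quintuplet (5 notes) (five quintuplet eighths span one half) = 16.
Sum: 4 + 1 + 1 + 1 + 16 = 23.
Remaining: 24 − 23 = 1 thirty-second note, which is a thirty-second note.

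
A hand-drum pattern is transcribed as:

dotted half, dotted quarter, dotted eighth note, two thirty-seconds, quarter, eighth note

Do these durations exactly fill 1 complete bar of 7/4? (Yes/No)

Yes

One bar of 7/4 = 56 thirty-second notes.
Convert each value to thirty-second notes: dotted half = 24; dotted quarter = 12; dotted eighth note = 6; thirty-second = 1; thirty-second = 1; quarter = 8; eighth note = 4.
Sum: 24 + 12 + 6 + 1 + 1 + 8 + 4 = 56.
56 equals 56, so the answer is Yes.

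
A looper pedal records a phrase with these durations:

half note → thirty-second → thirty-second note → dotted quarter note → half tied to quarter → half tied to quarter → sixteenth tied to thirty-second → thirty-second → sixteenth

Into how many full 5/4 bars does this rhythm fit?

2

One bar of 5/4 = 40 thirty-second notes.
In thirty-second notes: half note = 16; thirty-second = 1; thirty-second note = 1; dotted quarter note = 12; half tied to quarter (half + quarter) = 24; half tied to quarter (half + quarter) = 24; sixteenth tied to thirty-second (sixteenth + thirty-second) = 3; thirty-second = 1; sixteenth = 2.
Total: 16 + 1 + 1 + 12 + 24 + 24 + 3 + 1 + 2 = 84.
84 ÷ 40 = 2 complete bars with 4 left over.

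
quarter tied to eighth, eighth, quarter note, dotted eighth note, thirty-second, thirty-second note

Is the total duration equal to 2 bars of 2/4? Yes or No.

Yes

One bar of 2/4 = 16 thirty-second notes, so 2 bars = 32.
In thirty-second notes: quarter tied to eighth (quarter + eighth) = 12; eighth = 4; quarter note = 8; dotted eighth note = 6; thirty-second = 1; thirty-second note = 1.
Total: 12 + 4 + 8 + 6 + 1 + 1 = 32.
32 equals 32, so the answer is Yes.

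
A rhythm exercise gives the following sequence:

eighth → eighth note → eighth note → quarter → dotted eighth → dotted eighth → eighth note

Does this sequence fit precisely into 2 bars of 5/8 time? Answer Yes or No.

No

One bar of 5/8 = 10 sixteenth notes, so 2 bars = 20.
In sixteenth notes: eighth = 2; eighth note = 2; eighth note = 2; quarter = 4; dotted eighth = 3; dotted eighth = 3; eighth note = 2.
Total: 2 + 2 + 2 + 4 + 3 + 3 + 2 = 18.
18 falls short of 20, so the answer is No.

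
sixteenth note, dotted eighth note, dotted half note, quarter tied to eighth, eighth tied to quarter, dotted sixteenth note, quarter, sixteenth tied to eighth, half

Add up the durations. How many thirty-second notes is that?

89

Convert each value to thirty-second notes: sixteenth note = 2; dotted eighth note = 6; dotted half note = 24; quarter tied to eighth (quarter + eighth) = 12; eighth tied to quarter (eighth + quarter) = 12; dotted sixteenth note = 3; quarter = 8; sixteenth tied to eighth (sixteenth + eighth) = 6; half = 16.
Altogether 2 + 6 + 24 + 12 + 12 + 3 + 8 + 6 + 16 = 89 thirty-second notes.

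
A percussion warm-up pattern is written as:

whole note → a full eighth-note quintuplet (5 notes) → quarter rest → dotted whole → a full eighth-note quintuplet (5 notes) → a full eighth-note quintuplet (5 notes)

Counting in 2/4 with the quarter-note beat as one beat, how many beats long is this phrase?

One quarter-note beat = 2 eighth notes.
In eighth notes: whole note = 8; a full eighth-note quintuplet (5 notes) (five quintuplet eighths span one half) = 4; quarter rest = 2; dotted whole = 12; a full eighth-note quintuplet (5 notes) (five quintuplet eighths span one half) = 4; a full eighth-note quintuplet (5 notes) (five quintuplet eighths span one half) = 4.
Adding: 8 + 4 + 2 + 12 + 4 + 4 = 34.
34 ÷ 2 = 17 beats.

17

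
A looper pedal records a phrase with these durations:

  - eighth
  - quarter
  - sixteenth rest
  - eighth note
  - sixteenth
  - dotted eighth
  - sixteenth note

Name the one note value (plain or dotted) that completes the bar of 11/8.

The bar of 11/8 = 22 sixteenth notes.
Convert each value to sixteenth notes: eighth = 2; quarter = 4; sixteenth rest = 1; eighth note = 2; sixteenth = 1; dotted eighth = 3; sixteenth note = 1.
Sum: 2 + 4 + 1 + 2 + 1 + 3 + 1 = 14.
Remaining: 22 − 14 = 8 sixteenth notes, which is a half note.

half note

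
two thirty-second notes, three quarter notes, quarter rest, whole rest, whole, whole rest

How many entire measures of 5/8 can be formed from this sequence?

One bar of 5/8 = 20 thirty-second notes.
Working in thirty-second notes: thirty-second note = 1; thirty-second note = 1; quarter note = 8; quarter note = 8; quarter note = 8; quarter rest = 8; whole rest = 32; whole = 32; whole rest = 32.
Total: 1 + 1 + 8 + 8 + 8 + 8 + 32 + 32 + 32 = 130.
130 ÷ 20 = 6 complete bars with 10 left over.

6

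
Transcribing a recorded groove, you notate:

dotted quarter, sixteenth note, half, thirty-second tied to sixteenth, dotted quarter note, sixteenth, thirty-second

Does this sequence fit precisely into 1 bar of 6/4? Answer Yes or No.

One bar of 6/4 = 48 thirty-second notes.
In thirty-second notes: dotted quarter = 12; sixteenth note = 2; half = 16; thirty-second tied to sixteenth (thirty-second + sixteenth) = 3; dotted quarter note = 12; sixteenth = 2; thirty-second = 1.
Adding: 12 + 2 + 16 + 3 + 12 + 2 + 1 = 48.
48 equals 48, so the answer is Yes.

Yes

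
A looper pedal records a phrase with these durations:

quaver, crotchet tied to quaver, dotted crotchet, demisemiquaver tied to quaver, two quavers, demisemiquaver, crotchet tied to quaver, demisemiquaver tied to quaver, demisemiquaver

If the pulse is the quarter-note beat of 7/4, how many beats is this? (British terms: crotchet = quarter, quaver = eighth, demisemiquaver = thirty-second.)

7.5

One quarter-note beat = 8 thirty-second notes.
Working in thirty-second notes: quaver = 4; crotchet tied to quaver (crotchet + quaver) = 12; dotted crotchet = 12; demisemiquaver tied to quaver (demisemiquaver + quaver) = 5; quaver = 4; quaver = 4; demisemiquaver = 1; crotchet tied to quaver (crotchet + quaver) = 12; demisemiquaver tied to quaver (demisemiquaver + quaver) = 5; demisemiquaver = 1.
Adding: 4 + 12 + 12 + 5 + 4 + 4 + 1 + 12 + 5 + 1 = 60.
60 ÷ 8 = 7.5 beats.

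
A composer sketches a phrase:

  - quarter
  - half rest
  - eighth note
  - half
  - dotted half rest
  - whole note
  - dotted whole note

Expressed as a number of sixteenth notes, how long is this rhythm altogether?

Each duration in sixteenth notes: quarter = 4; half rest = 8; eighth note = 2; half = 8; dotted half rest = 12; whole note = 16; dotted whole note = 24.
Altogether 4 + 8 + 2 + 8 + 12 + 16 + 24 = 74 sixteenth notes.

74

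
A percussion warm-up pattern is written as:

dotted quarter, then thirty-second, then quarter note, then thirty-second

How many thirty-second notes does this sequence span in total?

22

Express everything in thirty-second notes: dotted quarter = 12; thirty-second = 1; quarter note = 8; thirty-second = 1.
Altogether 12 + 1 + 8 + 1 = 22 thirty-second notes.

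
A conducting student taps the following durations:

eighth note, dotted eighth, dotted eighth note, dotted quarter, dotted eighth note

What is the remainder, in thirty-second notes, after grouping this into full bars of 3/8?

10

One bar of 3/8 = 6 sixteenth notes.
Express everything in sixteenth notes: eighth note = 2; dotted eighth = 3; dotted eighth note = 3; dotted quarter = 6; dotted eighth note = 3.
Altogether 2 + 3 + 3 + 6 + 3 = 17.
17 ÷ 6 = 2 complete bars with 5 sixteenth notes remaining = 10 thirty-second notes.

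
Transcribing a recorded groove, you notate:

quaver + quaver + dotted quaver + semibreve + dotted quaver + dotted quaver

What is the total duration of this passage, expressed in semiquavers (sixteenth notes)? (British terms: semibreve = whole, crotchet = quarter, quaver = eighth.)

29

In sixteenth notes: quaver = 2; quaver = 2; dotted quaver = 3; semibreve = 16; dotted quaver = 3; dotted quaver = 3.
Total: 2 + 2 + 3 + 16 + 3 + 3 = 29 sixteenth notes.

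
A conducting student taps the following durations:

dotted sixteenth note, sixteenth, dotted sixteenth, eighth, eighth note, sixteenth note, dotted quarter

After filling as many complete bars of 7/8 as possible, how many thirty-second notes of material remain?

One bar of 7/8 = 28 thirty-second notes.
Convert each value to thirty-second notes: dotted sixteenth note = 3; sixteenth = 2; dotted sixteenth = 3; eighth = 4; eighth note = 4; sixteenth note = 2; dotted quarter = 12.
Adding: 3 + 2 + 3 + 4 + 4 + 2 + 12 = 30.
30 ÷ 28 = 1 complete bar with 2 thirty-second notes remaining.

2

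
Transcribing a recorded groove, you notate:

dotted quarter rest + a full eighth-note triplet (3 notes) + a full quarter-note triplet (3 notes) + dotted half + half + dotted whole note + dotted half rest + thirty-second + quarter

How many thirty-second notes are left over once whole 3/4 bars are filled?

One bar of 3/4 = 24 thirty-second notes.
Express everything in thirty-second notes: dotted quarter rest = 12; a full eighth-note triplet (3 notes) (three triplet eighths span one quarter) = 8; a full quarter-note triplet (3 notes) (three triplet quarters span one half) = 16; dotted half = 24; half = 16; dotted whole note = 48; dotted half rest = 24; thirty-second = 1; quarter = 8.
Sum: 12 + 8 + 16 + 24 + 16 + 48 + 24 + 1 + 8 = 157.
157 ÷ 24 = 6 complete bars with 13 thirty-second notes remaining.

13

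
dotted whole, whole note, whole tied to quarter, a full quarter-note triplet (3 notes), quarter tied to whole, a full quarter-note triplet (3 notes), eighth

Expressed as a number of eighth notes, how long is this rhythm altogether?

49

Each duration in eighth notes: dotted whole = 12; whole note = 8; whole tied to quarter (whole + quarter) = 10; a full quarter-note triplet (3 notes) (three triplet quarters span one half) = 4; quarter tied to whole (quarter + whole) = 10; a full quarter-note triplet (3 notes) (three triplet quarters span one half) = 4; eighth = 1.
Altogether 12 + 8 + 10 + 4 + 10 + 4 + 1 = 49 eighth notes.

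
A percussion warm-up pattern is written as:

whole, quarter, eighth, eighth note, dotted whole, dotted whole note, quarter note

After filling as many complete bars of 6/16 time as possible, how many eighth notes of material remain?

One bar of 6/16 = 3 eighth notes.
Express everything in eighth notes: whole = 8; quarter = 2; eighth = 1; eighth note = 1; dotted whole = 12; dotted whole note = 12; quarter note = 2.
Adding: 8 + 2 + 1 + 1 + 12 + 12 + 2 = 38.
38 ÷ 3 = 12 complete bars with 2 eighth notes remaining.

2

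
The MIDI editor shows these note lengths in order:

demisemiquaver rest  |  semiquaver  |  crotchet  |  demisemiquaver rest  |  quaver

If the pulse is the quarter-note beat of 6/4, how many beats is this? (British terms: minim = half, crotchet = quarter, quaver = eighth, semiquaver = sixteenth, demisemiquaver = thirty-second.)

2

One quarter-note beat = 8 thirty-second notes.
Each duration in thirty-second notes: demisemiquaver rest = 1; semiquaver = 2; crotchet = 8; demisemiquaver rest = 1; quaver = 4.
Sum: 1 + 2 + 8 + 1 + 4 = 16.
16 ÷ 8 = 2 beats.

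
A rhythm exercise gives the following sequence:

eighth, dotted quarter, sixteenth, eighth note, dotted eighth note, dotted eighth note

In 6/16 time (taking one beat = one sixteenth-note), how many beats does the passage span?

One sixteenth-note beat = 2 thirty-second notes.
Express everything in thirty-second notes: eighth = 4; dotted quarter = 12; sixteenth = 2; eighth note = 4; dotted eighth note = 6; dotted eighth note = 6.
Adding: 4 + 12 + 2 + 4 + 6 + 6 = 34.
34 ÷ 2 = 17 beats.

17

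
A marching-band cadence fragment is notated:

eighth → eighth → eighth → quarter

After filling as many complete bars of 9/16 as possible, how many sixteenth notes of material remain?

1

One bar of 9/16 = 9 sixteenth notes.
Each duration in sixteenth notes: eighth = 2; eighth = 2; eighth = 2; quarter = 4.
Adding: 2 + 2 + 2 + 4 = 10.
10 ÷ 9 = 1 complete bar with 1 sixteenth note remaining.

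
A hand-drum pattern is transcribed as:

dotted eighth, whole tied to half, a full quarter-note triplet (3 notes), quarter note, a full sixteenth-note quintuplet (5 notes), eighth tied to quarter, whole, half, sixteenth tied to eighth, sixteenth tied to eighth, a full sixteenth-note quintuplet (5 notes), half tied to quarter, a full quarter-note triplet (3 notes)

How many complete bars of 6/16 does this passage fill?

17

One bar of 6/16 = 6 sixteenth notes.
Express everything in sixteenth notes: dotted eighth = 3; whole tied to half (whole + half) = 24; a full quarter-note triplet (3 notes) (three triplet quarters span one half) = 8; quarter note = 4; a full sixteenth-note quintuplet (5 notes) (five quintuplet sixteenths span one quarter) = 4; eighth tied to quarter (eighth + quarter) = 6; whole = 16; half = 8; sixteenth tied to eighth (sixteenth + eighth) = 3; sixteenth tied to eighth (sixteenth + eighth) = 3; a full sixteenth-note quintuplet (5 notes) (five quintuplet sixteenths span one quarter) = 4; half tied to quarter (half + quarter) = 12; a full quarter-note triplet (3 notes) (three triplet quarters span one half) = 8.
Altogether 3 + 24 + 8 + 4 + 4 + 6 + 16 + 8 + 3 + 3 + 4 + 12 + 8 = 103.
103 ÷ 6 = 17 complete bars with 1 left over.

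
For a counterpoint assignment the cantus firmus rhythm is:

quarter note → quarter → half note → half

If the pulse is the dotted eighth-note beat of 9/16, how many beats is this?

8

One dotted eighth-note beat = 3 sixteenth notes.
In sixteenth notes: quarter note = 4; quarter = 4; half note = 8; half = 8.
Total: 4 + 4 + 8 + 8 = 24.
24 ÷ 3 = 8 beats.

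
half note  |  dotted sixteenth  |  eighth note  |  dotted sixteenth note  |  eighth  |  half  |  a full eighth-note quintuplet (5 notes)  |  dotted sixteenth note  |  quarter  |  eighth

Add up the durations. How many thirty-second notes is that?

Express everything in thirty-second notes: half note = 16; dotted sixteenth = 3; eighth note = 4; dotted sixteenth note = 3; eighth = 4; half = 16; a full eighth-note quintuplet (5 notes) (five quintuplet eighths span one half) = 16; dotted sixteenth note = 3; quarter = 8; eighth = 4.
Total: 16 + 3 + 4 + 3 + 4 + 16 + 16 + 3 + 8 + 4 = 77 thirty-second notes.

77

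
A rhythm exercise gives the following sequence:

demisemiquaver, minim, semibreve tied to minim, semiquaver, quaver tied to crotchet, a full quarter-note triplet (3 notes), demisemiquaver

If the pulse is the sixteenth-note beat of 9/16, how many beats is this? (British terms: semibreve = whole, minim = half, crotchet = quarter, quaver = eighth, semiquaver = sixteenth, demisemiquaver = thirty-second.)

48

One sixteenth-note beat = 2 thirty-second notes.
Convert each value to thirty-second notes: demisemiquaver = 1; minim = 16; semibreve tied to minim (semibreve + minim) = 48; semiquaver = 2; quaver tied to crotchet (quaver + crotchet) = 12; a full quarter-note triplet (3 notes) (three triplet quarters span one half) = 16; demisemiquaver = 1.
Adding: 1 + 16 + 48 + 2 + 12 + 16 + 1 = 96.
96 ÷ 2 = 48 beats.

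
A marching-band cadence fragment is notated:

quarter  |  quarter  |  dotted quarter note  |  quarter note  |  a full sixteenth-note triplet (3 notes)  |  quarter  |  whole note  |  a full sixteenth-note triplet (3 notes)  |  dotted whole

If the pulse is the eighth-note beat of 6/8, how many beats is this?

One eighth-note beat = 2 sixteenth notes.
Each duration in sixteenth notes: quarter = 4; quarter = 4; dotted quarter note = 6; quarter note = 4; a full sixteenth-note triplet (3 notes) (three triplet sixteenths span one eighth) = 2; quarter = 4; whole note = 16; a full sixteenth-note triplet (3 notes) (three triplet sixteenths span one eighth) = 2; dotted whole = 24.
Total: 4 + 4 + 6 + 4 + 2 + 4 + 16 + 2 + 24 = 66.
66 ÷ 2 = 33 beats.

33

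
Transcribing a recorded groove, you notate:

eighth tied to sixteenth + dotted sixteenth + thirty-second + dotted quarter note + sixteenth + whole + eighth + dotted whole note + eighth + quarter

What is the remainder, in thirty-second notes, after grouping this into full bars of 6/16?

One bar of 6/16 = 12 thirty-second notes.
Express everything in thirty-second notes: eighth tied to sixteenth (eighth + sixteenth) = 6; dotted sixteenth = 3; thirty-second = 1; dotted quarter note = 12; sixteenth = 2; whole = 32; eighth = 4; dotted whole note = 48; eighth = 4; quarter = 8.
Sum: 6 + 3 + 1 + 12 + 2 + 32 + 4 + 48 + 4 + 8 = 120.
120 ÷ 12 = 10 complete bars with 0 thirty-second notes remaining.

0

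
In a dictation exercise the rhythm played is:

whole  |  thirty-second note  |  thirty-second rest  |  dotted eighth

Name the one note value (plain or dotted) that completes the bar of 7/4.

The bar of 7/4 = 56 thirty-second notes.
Express everything in thirty-second notes: whole = 32; thirty-second note = 1; thirty-second rest = 1; dotted eighth = 6.
Altogether 32 + 1 + 1 + 6 = 40.
Remaining: 56 − 40 = 16 thirty-second notes, which is a half note.

half note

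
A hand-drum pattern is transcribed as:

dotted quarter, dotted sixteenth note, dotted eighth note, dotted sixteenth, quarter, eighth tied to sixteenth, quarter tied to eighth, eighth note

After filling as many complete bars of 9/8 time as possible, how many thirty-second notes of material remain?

One bar of 9/8 = 36 thirty-second notes.
Express everything in thirty-second notes: dotted quarter = 12; dotted sixteenth note = 3; dotted eighth note = 6; dotted sixteenth = 3; quarter = 8; eighth tied to sixteenth (eighth + sixteenth) = 6; quarter tied to eighth (quarter + eighth) = 12; eighth note = 4.
Sum: 12 + 3 + 6 + 3 + 8 + 6 + 12 + 4 = 54.
54 ÷ 36 = 1 complete bar with 18 thirty-second notes remaining.

18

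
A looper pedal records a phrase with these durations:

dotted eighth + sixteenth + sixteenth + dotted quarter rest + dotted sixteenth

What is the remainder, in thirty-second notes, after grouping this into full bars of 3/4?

One bar of 3/4 = 24 thirty-second notes.
In thirty-second notes: dotted eighth = 6; sixteenth = 2; sixteenth = 2; dotted quarter rest = 12; dotted sixteenth = 3.
Total: 6 + 2 + 2 + 12 + 3 = 25.
25 ÷ 24 = 1 complete bar with 1 thirty-second note remaining.

1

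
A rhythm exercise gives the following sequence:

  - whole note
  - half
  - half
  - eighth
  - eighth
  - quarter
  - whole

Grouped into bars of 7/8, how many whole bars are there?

One bar of 7/8 = 7 eighth notes.
In eighth notes: whole note = 8; half = 4; half = 4; eighth = 1; eighth = 1; quarter = 2; whole = 8.
Total: 8 + 4 + 4 + 1 + 1 + 2 + 8 = 28.
28 ÷ 7 = 4 complete bars with 0 left over.

4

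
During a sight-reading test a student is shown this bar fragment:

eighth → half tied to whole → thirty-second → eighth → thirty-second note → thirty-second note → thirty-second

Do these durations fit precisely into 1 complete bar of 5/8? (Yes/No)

No

One bar of 5/8 = 20 thirty-second notes.
Each duration in thirty-second notes: eighth = 4; half tied to whole (half + whole) = 48; thirty-second = 1; eighth = 4; thirty-second note = 1; thirty-second note = 1; thirty-second = 1.
Altogether 4 + 48 + 1 + 4 + 1 + 1 + 1 = 60.
60 exceeds 20, so the answer is No.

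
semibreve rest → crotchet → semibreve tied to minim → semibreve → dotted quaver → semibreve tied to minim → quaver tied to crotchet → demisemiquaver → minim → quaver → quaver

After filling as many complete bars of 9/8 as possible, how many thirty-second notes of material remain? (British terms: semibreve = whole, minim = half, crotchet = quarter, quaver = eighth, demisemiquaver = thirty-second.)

One bar of 9/8 = 36 thirty-second notes.
Each duration in thirty-second notes: semibreve rest = 32; crotchet = 8; semibreve tied to minim (semibreve + minim) = 48; semibreve = 32; dotted quaver = 6; semibreve tied to minim (semibreve + minim) = 48; quaver tied to crotchet (quaver + crotchet) = 12; demisemiquaver = 1; minim = 16; quaver = 4; quaver = 4.
Total: 32 + 8 + 48 + 32 + 6 + 48 + 12 + 1 + 16 + 4 + 4 = 211.
211 ÷ 36 = 5 complete bars with 31 thirty-second notes remaining.

31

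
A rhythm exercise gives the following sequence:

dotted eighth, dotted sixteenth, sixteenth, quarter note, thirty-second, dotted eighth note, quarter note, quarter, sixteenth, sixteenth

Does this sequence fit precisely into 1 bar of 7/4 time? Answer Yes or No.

No

One bar of 7/4 = 56 thirty-second notes.
Express everything in thirty-second notes: dotted eighth = 6; dotted sixteenth = 3; sixteenth = 2; quarter note = 8; thirty-second = 1; dotted eighth note = 6; quarter note = 8; quarter = 8; sixteenth = 2; sixteenth = 2.
Altogether 6 + 3 + 2 + 8 + 1 + 6 + 8 + 8 + 2 + 2 = 46.
46 falls short of 56, so the answer is No.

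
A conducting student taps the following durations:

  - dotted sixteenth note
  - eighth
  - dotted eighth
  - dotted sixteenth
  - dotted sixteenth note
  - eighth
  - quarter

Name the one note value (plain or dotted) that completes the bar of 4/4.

thirty-second note

The bar of 4/4 = 32 thirty-second notes.
In thirty-second notes: dotted sixteenth note = 3; eighth = 4; dotted eighth = 6; dotted sixteenth = 3; dotted sixteenth note = 3; eighth = 4; quarter = 8.
Total: 3 + 4 + 6 + 3 + 3 + 4 + 8 = 31.
Remaining: 32 − 31 = 1 thirty-second note, which is a thirty-second note.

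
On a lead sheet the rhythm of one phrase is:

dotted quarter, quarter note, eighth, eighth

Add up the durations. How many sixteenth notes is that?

14

Working in sixteenth notes: dotted quarter = 6; quarter note = 4; eighth = 2; eighth = 2.
Adding: 6 + 4 + 2 + 2 = 14 sixteenth notes.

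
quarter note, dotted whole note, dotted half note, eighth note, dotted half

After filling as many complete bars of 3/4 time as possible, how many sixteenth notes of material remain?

6

One bar of 3/4 = 6 eighth notes.
Convert each value to eighth notes: quarter note = 2; dotted whole note = 12; dotted half note = 6; eighth note = 1; dotted half = 6.
Sum: 2 + 12 + 6 + 1 + 6 = 27.
27 ÷ 6 = 4 complete bars with 3 eighth notes remaining = 6 sixteenth notes.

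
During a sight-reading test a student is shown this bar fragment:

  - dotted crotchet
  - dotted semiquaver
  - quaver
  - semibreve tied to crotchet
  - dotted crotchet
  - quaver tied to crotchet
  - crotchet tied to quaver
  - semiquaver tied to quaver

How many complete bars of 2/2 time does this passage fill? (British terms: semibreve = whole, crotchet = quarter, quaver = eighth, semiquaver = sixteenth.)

3

One bar of 2/2 = 32 thirty-second notes.
Each duration in thirty-second notes: dotted crotchet = 12; dotted semiquaver = 3; quaver = 4; semibreve tied to crotchet (semibreve + crotchet) = 40; dotted crotchet = 12; quaver tied to crotchet (quaver + crotchet) = 12; crotchet tied to quaver (crotchet + quaver) = 12; semiquaver tied to quaver (semiquaver + quaver) = 6.
Total: 12 + 3 + 4 + 40 + 12 + 12 + 12 + 6 = 101.
101 ÷ 32 = 3 complete bars with 5 left over.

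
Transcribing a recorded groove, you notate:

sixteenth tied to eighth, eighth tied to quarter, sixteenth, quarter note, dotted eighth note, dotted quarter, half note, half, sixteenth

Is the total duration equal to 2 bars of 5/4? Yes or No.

Yes

One bar of 5/4 = 20 sixteenth notes, so 2 bars = 40.
Each duration in sixteenth notes: sixteenth tied to eighth (sixteenth + eighth) = 3; eighth tied to quarter (eighth + quarter) = 6; sixteenth = 1; quarter note = 4; dotted eighth note = 3; dotted quarter = 6; half note = 8; half = 8; sixteenth = 1.
Total: 3 + 6 + 1 + 4 + 3 + 6 + 8 + 8 + 1 = 40.
40 equals 40, so the answer is Yes.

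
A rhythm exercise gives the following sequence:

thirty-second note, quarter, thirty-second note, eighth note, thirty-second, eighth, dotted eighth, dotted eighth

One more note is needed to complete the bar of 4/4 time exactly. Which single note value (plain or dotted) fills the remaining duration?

thirty-second note

The bar of 4/4 = 32 thirty-second notes.
Working in thirty-second notes: thirty-second note = 1; quarter = 8; thirty-second note = 1; eighth note = 4; thirty-second = 1; eighth = 4; dotted eighth = 6; dotted eighth = 6.
Sum: 1 + 8 + 1 + 4 + 1 + 4 + 6 + 6 = 31.
Remaining: 32 − 31 = 1 thirty-second note, which is a thirty-second note.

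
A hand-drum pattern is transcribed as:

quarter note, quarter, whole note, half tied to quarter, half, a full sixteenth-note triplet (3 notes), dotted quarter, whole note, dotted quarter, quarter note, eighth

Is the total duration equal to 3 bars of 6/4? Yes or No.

No

One bar of 6/4 = 12 eighth notes, so 3 bars = 36.
Each duration in eighth notes: quarter note = 2; quarter = 2; whole note = 8; half tied to quarter (half + quarter) = 6; half = 4; a full sixteenth-note triplet (3 notes) (three triplet sixteenths span one eighth) = 1; dotted quarter = 3; whole note = 8; dotted quarter = 3; quarter note = 2; eighth = 1.
Altogether 2 + 2 + 8 + 6 + 4 + 1 + 3 + 8 + 3 + 2 + 1 = 40.
40 exceeds 36, so the answer is No.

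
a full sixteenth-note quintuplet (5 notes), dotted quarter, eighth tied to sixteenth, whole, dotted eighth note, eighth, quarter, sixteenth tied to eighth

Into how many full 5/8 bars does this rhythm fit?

4

One bar of 5/8 = 10 sixteenth notes.
Convert each value to sixteenth notes: a full sixteenth-note quintuplet (5 notes) (five quintuplet sixteenths span one quarter) = 4; dotted quarter = 6; eighth tied to sixteenth (eighth + sixteenth) = 3; whole = 16; dotted eighth note = 3; eighth = 2; quarter = 4; sixteenth tied to eighth (sixteenth + eighth) = 3.
Adding: 4 + 6 + 3 + 16 + 3 + 2 + 4 + 3 = 41.
41 ÷ 10 = 4 complete bars with 1 left over.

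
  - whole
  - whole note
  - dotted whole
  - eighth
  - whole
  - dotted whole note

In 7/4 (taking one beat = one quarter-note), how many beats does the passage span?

24.5

One quarter-note beat = 2 eighth notes.
Each duration in eighth notes: whole = 8; whole note = 8; dotted whole = 12; eighth = 1; whole = 8; dotted whole note = 12.
Altogether 8 + 8 + 12 + 1 + 8 + 12 = 49.
49 ÷ 2 = 24.5 beats.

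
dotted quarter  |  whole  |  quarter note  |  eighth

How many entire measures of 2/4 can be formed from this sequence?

3

One bar of 2/4 = 4 eighth notes.
In eighth notes: dotted quarter = 3; whole = 8; quarter note = 2; eighth = 1.
Altogether 3 + 8 + 2 + 1 = 14.
14 ÷ 4 = 3 complete bars with 2 left over.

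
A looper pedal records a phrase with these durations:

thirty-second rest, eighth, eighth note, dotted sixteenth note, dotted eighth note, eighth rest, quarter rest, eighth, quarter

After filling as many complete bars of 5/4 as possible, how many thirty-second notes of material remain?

2

One bar of 5/4 = 40 thirty-second notes.
In thirty-second notes: thirty-second rest = 1; eighth = 4; eighth note = 4; dotted sixteenth note = 3; dotted eighth note = 6; eighth rest = 4; quarter rest = 8; eighth = 4; quarter = 8.
Adding: 1 + 4 + 4 + 3 + 6 + 4 + 8 + 4 + 8 = 42.
42 ÷ 40 = 1 complete bar with 2 thirty-second notes remaining.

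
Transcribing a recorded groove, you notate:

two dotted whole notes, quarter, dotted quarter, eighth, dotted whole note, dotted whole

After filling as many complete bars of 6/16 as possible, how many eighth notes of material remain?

0

One bar of 6/16 = 3 eighth notes.
Working in eighth notes: dotted whole note = 12; dotted whole note = 12; quarter = 2; dotted quarter = 3; eighth = 1; dotted whole note = 12; dotted whole = 12.
Adding: 12 + 12 + 2 + 3 + 1 + 12 + 12 = 54.
54 ÷ 3 = 18 complete bars with 0 eighth notes remaining.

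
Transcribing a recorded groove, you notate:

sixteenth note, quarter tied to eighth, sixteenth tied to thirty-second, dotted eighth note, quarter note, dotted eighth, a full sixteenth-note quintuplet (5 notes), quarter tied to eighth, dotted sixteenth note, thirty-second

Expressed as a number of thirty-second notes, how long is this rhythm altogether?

Convert each value to thirty-second notes: sixteenth note = 2; quarter tied to eighth (quarter + eighth) = 12; sixteenth tied to thirty-second (sixteenth + thirty-second) = 3; dotted eighth note = 6; quarter note = 8; dotted eighth = 6; a full sixteenth-note quintuplet (5 notes) (five quintuplet sixteenths span one quarter) = 8; quarter tied to eighth (quarter + eighth) = 12; dotted sixteenth note = 3; thirty-second = 1.
Sum: 2 + 12 + 3 + 6 + 8 + 6 + 8 + 12 + 3 + 1 = 61 thirty-second notes.

61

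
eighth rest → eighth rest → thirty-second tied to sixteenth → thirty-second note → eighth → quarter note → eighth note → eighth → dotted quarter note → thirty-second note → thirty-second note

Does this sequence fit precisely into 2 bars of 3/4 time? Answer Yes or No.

No

One bar of 3/4 = 24 thirty-second notes, so 2 bars = 48.
Express everything in thirty-second notes: eighth rest = 4; eighth rest = 4; thirty-second tied to sixteenth (thirty-second + sixteenth) = 3; thirty-second note = 1; eighth = 4; quarter note = 8; eighth note = 4; eighth = 4; dotted quarter note = 12; thirty-second note = 1; thirty-second note = 1.
Total: 4 + 4 + 3 + 1 + 4 + 8 + 4 + 4 + 12 + 1 + 1 = 46.
46 falls short of 48, so the answer is No.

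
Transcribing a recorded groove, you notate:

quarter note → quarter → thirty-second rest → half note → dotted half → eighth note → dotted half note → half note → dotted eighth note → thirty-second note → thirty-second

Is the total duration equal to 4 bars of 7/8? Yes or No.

One bar of 7/8 = 28 thirty-second notes, so 4 bars = 112.
Working in thirty-second notes: quarter note = 8; quarter = 8; thirty-second rest = 1; half note = 16; dotted half = 24; eighth note = 4; dotted half note = 24; half note = 16; dotted eighth note = 6; thirty-second note = 1; thirty-second = 1.
Total: 8 + 8 + 1 + 16 + 24 + 4 + 24 + 16 + 6 + 1 + 1 = 109.
109 falls short of 112, so the answer is No.

No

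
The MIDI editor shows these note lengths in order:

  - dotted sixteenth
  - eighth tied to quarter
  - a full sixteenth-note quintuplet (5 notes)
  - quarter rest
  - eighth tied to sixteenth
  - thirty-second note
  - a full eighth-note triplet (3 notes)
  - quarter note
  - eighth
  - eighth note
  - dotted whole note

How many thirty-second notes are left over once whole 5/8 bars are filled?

10

One bar of 5/8 = 20 thirty-second notes.
Working in thirty-second notes: dotted sixteenth = 3; eighth tied to quarter (eighth + quarter) = 12; a full sixteenth-note quintuplet (5 notes) (five quintuplet sixteenths span one quarter) = 8; quarter rest = 8; eighth tied to sixteenth (eighth + sixteenth) = 6; thirty-second note = 1; a full eighth-note triplet (3 notes) (three triplet eighths span one quarter) = 8; quarter note = 8; eighth = 4; eighth note = 4; dotted whole note = 48.
Adding: 3 + 12 + 8 + 8 + 6 + 1 + 8 + 8 + 4 + 4 + 48 = 110.
110 ÷ 20 = 5 complete bars with 10 thirty-second notes remaining.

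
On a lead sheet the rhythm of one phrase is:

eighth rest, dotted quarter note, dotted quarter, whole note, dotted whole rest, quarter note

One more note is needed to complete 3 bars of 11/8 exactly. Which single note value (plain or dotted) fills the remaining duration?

half note

3 bars of 11/8 = 33 eighth notes.
Convert each value to eighth notes: eighth rest = 1; dotted quarter note = 3; dotted quarter = 3; whole note = 8; dotted whole rest = 12; quarter note = 2.
Adding: 1 + 3 + 3 + 8 + 12 + 2 = 29.
Remaining: 33 − 29 = 4 eighth notes, which is a half note.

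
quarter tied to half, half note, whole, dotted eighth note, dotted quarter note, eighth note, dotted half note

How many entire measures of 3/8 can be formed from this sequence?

One bar of 3/8 = 6 sixteenth notes.
Working in sixteenth notes: quarter tied to half (quarter + half) = 12; half note = 8; whole = 16; dotted eighth note = 3; dotted quarter note = 6; eighth note = 2; dotted half note = 12.
Adding: 12 + 8 + 16 + 3 + 6 + 2 + 12 = 59.
59 ÷ 6 = 9 complete bars with 5 left over.

9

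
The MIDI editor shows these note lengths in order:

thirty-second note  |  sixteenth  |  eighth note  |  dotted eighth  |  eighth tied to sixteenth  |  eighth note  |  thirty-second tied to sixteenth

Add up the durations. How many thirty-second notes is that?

26

Express everything in thirty-second notes: thirty-second note = 1; sixteenth = 2; eighth note = 4; dotted eighth = 6; eighth tied to sixteenth (eighth + sixteenth) = 6; eighth note = 4; thirty-second tied to sixteenth (thirty-second + sixteenth) = 3.
Sum: 1 + 2 + 4 + 6 + 6 + 4 + 3 = 26 thirty-second notes.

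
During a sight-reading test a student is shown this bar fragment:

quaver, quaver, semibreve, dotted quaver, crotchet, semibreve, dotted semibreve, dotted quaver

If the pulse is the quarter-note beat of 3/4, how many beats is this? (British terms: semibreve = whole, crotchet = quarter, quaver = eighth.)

17.5

One quarter-note beat = 4 sixteenth notes.
Each duration in sixteenth notes: quaver = 2; quaver = 2; semibreve = 16; dotted quaver = 3; crotchet = 4; semibreve = 16; dotted semibreve = 24; dotted quaver = 3.
Adding: 2 + 2 + 16 + 3 + 4 + 16 + 24 + 3 = 70.
70 ÷ 4 = 17.5 beats.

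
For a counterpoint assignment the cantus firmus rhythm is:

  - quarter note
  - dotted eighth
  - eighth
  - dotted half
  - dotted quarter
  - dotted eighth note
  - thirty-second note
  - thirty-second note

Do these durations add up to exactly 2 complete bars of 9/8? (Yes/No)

No

One bar of 9/8 = 36 thirty-second notes, so 2 bars = 72.
In thirty-second notes: quarter note = 8; dotted eighth = 6; eighth = 4; dotted half = 24; dotted quarter = 12; dotted eighth note = 6; thirty-second note = 1; thirty-second note = 1.
Adding: 8 + 6 + 4 + 24 + 12 + 6 + 1 + 1 = 62.
62 falls short of 72, so the answer is No.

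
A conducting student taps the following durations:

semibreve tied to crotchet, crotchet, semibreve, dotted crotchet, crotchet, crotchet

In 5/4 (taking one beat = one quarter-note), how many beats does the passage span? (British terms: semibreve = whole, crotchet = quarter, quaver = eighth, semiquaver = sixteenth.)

One quarter-note beat = 2 eighth notes.
Express everything in eighth notes: semibreve tied to crotchet (semibreve + crotchet) = 10; crotchet = 2; semibreve = 8; dotted crotchet = 3; crotchet = 2; crotchet = 2.
Adding: 10 + 2 + 8 + 3 + 2 + 2 = 27.
27 ÷ 2 = 13.5 beats.

13.5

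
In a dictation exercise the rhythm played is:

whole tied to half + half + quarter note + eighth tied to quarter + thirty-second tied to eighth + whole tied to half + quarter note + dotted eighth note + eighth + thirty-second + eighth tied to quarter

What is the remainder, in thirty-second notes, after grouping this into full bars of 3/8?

One bar of 3/8 = 12 thirty-second notes.
Express everything in thirty-second notes: whole tied to half (whole + half) = 48; half = 16; quarter note = 8; eighth tied to quarter (eighth + quarter) = 12; thirty-second tied to eighth (thirty-second + eighth) = 5; whole tied to half (whole + half) = 48; quarter note = 8; dotted eighth note = 6; eighth = 4; thirty-second = 1; eighth tied to quarter (eighth + quarter) = 12.
Sum: 48 + 16 + 8 + 12 + 5 + 48 + 8 + 6 + 4 + 1 + 12 = 168.
168 ÷ 12 = 14 complete bars with 0 thirty-second notes remaining.

0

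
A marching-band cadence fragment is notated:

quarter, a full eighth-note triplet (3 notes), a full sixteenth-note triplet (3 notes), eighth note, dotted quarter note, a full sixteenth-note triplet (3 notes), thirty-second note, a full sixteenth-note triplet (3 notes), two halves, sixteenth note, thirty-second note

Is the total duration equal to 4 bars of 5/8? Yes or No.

One bar of 5/8 = 20 thirty-second notes, so 4 bars = 80.
Working in thirty-second notes: quarter = 8; a full eighth-note triplet (3 notes) (three triplet eighths span one quarter) = 8; a full sixteenth-note triplet (3 notes) (three triplet sixteenths span one eighth) = 4; eighth note = 4; dotted quarter note = 12; a full sixteenth-note triplet (3 notes) (three triplet sixteenths span one eighth) = 4; thirty-second note = 1; a full sixteenth-note triplet (3 notes) (three triplet sixteenths span one eighth) = 4; half = 16; half = 16; sixteenth note = 2; thirty-second note = 1.
Altogether 8 + 8 + 4 + 4 + 12 + 4 + 1 + 4 + 16 + 16 + 2 + 1 = 80.
80 equals 80, so the answer is Yes.

Yes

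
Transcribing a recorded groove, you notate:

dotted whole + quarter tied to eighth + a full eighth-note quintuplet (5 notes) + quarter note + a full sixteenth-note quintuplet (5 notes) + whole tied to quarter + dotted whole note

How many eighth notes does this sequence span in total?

Convert each value to eighth notes: dotted whole = 12; quarter tied to eighth (quarter + eighth) = 3; a full eighth-note quintuplet (5 notes) (five quintuplet eighths span one half) = 4; quarter note = 2; a full sixteenth-note quintuplet (5 notes) (five quintuplet sixteenths span one quarter) = 2; whole tied to quarter (whole + quarter) = 10; dotted whole note = 12.
Sum: 12 + 3 + 4 + 2 + 2 + 10 + 12 = 45 eighth notes.

45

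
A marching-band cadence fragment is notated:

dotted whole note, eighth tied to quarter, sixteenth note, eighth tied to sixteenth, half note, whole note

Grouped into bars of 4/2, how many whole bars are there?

1

One bar of 4/2 = 32 sixteenth notes.
Each duration in sixteenth notes: dotted whole note = 24; eighth tied to quarter (eighth + quarter) = 6; sixteenth note = 1; eighth tied to sixteenth (eighth + sixteenth) = 3; half note = 8; whole note = 16.
Adding: 24 + 6 + 1 + 3 + 8 + 16 = 58.
58 ÷ 32 = 1 complete bar with 26 left over.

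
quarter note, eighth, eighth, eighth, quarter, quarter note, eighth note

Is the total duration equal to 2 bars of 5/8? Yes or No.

One bar of 5/8 = 5 eighth notes, so 2 bars = 10.
Working in eighth notes: quarter note = 2; eighth = 1; eighth = 1; eighth = 1; quarter = 2; quarter note = 2; eighth note = 1.
Total: 2 + 1 + 1 + 1 + 2 + 2 + 1 = 10.
10 equals 10, so the answer is Yes.

Yes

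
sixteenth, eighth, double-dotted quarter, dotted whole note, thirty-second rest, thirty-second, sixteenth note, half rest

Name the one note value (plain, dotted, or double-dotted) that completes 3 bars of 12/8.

double-dotted whole note

3 bars of 12/8 = 144 thirty-second notes.
Express everything in thirty-second notes: sixteenth = 2; eighth = 4; double-dotted quarter = 14; dotted whole note = 48; thirty-second rest = 1; thirty-second = 1; sixteenth note = 2; half rest = 16.
Sum: 2 + 4 + 14 + 48 + 1 + 1 + 2 + 16 = 88.
Remaining: 144 − 88 = 56 thirty-second notes, which is a double-dotted whole note.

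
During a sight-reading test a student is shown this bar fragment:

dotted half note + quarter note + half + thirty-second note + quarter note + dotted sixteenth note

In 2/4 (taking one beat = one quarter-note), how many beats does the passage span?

7.5

One quarter-note beat = 8 thirty-second notes.
In thirty-second notes: dotted half note = 24; quarter note = 8; half = 16; thirty-second note = 1; quarter note = 8; dotted sixteenth note = 3.
Sum: 24 + 8 + 16 + 1 + 8 + 3 = 60.
60 ÷ 8 = 7.5 beats.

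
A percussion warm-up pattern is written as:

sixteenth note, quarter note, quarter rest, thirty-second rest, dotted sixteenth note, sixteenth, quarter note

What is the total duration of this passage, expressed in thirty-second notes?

32

Convert each value to thirty-second notes: sixteenth note = 2; quarter note = 8; quarter rest = 8; thirty-second rest = 1; dotted sixteenth note = 3; sixteenth = 2; quarter note = 8.
Total: 2 + 8 + 8 + 1 + 3 + 2 + 8 = 32 thirty-second notes.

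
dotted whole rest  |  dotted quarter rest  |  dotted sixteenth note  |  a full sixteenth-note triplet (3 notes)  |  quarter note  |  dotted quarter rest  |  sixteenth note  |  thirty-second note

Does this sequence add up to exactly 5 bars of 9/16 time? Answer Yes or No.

One bar of 9/16 = 18 thirty-second notes, so 5 bars = 90.
Convert each value to thirty-second notes: dotted whole rest = 48; dotted quarter rest = 12; dotted sixteenth note = 3; a full sixteenth-note triplet (3 notes) (three triplet sixteenths span one eighth) = 4; quarter note = 8; dotted quarter rest = 12; sixteenth note = 2; thirty-second note = 1.
Total: 48 + 12 + 3 + 4 + 8 + 12 + 2 + 1 = 90.
90 equals 90, so the answer is Yes.

Yes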